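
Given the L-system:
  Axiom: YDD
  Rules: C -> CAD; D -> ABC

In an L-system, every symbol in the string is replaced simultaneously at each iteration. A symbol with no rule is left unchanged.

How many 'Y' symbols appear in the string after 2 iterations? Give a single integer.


Answer: 1

Derivation:
Step 0: YDD  (1 'Y')
Step 1: YABCABC  (1 'Y')
Step 2: YABCADABCAD  (1 'Y')


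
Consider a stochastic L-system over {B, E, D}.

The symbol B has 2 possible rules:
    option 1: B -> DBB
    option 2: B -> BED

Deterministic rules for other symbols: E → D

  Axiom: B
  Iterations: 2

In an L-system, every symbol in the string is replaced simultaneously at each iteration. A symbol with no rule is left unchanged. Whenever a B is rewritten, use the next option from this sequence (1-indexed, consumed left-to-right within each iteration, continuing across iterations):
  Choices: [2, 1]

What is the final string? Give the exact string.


Answer: DBBDD

Derivation:
Step 0: B
Step 1: BED  (used choices [2])
Step 2: DBBDD  (used choices [1])


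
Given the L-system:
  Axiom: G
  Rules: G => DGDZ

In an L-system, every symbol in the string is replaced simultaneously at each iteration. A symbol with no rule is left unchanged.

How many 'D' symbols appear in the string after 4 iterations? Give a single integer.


Step 0: G  (0 'D')
Step 1: DGDZ  (2 'D')
Step 2: DDGDZDZ  (4 'D')
Step 3: DDDGDZDZDZ  (6 'D')
Step 4: DDDDGDZDZDZDZ  (8 'D')

Answer: 8


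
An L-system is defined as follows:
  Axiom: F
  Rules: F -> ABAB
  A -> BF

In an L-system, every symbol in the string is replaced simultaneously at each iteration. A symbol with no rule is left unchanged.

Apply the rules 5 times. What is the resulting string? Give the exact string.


Answer: BBABABBBABABBBBBABABBBABABBB

Derivation:
Step 0: F
Step 1: ABAB
Step 2: BFBBFB
Step 3: BABABBBABABB
Step 4: BBFBBFBBBBFBBFBB
Step 5: BBABABBBABABBBBBABABBBABABBB


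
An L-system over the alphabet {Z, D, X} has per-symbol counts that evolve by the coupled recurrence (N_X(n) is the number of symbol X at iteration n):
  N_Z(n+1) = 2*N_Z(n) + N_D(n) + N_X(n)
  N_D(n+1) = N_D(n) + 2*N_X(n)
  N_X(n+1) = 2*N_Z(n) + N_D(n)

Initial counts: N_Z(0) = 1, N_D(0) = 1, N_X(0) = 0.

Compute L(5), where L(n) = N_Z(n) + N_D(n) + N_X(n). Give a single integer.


Answer: 956

Derivation:
Step 0: N_Z=1, N_D=1, N_X=0, L=2
Step 1: N_Z=3, N_D=1, N_X=3, L=7
Step 2: N_Z=10, N_D=7, N_X=7, L=24
Step 3: N_Z=34, N_D=21, N_X=27, L=82
Step 4: N_Z=116, N_D=75, N_X=89, L=280
Step 5: N_Z=396, N_D=253, N_X=307, L=956


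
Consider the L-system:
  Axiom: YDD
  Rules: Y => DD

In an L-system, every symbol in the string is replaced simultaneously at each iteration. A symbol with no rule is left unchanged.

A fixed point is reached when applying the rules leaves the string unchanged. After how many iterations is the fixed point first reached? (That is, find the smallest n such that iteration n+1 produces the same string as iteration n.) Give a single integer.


Answer: 1

Derivation:
Step 0: YDD
Step 1: DDDD
Step 2: DDDD  (unchanged — fixed point at step 1)


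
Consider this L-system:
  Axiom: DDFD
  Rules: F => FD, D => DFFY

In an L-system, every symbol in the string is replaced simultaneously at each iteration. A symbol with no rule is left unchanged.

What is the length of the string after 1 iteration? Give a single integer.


Step 0: length = 4
Step 1: length = 14

Answer: 14


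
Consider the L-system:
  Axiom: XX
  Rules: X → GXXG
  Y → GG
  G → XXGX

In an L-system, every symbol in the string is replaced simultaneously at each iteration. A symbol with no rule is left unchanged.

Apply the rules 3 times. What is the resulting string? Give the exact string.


Answer: GXXGGXXGXXGXGXXGXXGXGXXGGXXGXXGXXXGXGXXGGXXGXXGXGXXGGXXGXXGXGXXGGXXGGXXGXXGXGXXGXXGXGXXGGXXGXXGXXXGXGXXGGXXGXXGXGXXGGXXGXXGXGXXG

Derivation:
Step 0: XX
Step 1: GXXGGXXG
Step 2: XXGXGXXGGXXGXXGXXXGXGXXGGXXGXXGX
Step 3: GXXGGXXGXXGXGXXGXXGXGXXGGXXGXXGXXXGXGXXGGXXGXXGXGXXGGXXGXXGXGXXGGXXGGXXGXXGXGXXGXXGXGXXGGXXGXXGXXXGXGXXGGXXGXXGXGXXGGXXGXXGXGXXG


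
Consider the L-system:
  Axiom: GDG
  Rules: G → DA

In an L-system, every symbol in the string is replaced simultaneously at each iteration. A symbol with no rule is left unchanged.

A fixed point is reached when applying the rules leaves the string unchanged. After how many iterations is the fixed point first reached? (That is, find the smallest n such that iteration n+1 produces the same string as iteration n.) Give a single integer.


Step 0: GDG
Step 1: DADDA
Step 2: DADDA  (unchanged — fixed point at step 1)

Answer: 1


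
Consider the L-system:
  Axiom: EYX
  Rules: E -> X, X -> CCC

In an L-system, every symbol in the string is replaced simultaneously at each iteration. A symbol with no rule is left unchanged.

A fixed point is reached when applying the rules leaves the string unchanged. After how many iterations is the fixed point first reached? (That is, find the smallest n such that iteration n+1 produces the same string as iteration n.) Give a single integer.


Step 0: EYX
Step 1: XYCCC
Step 2: CCCYCCC
Step 3: CCCYCCC  (unchanged — fixed point at step 2)

Answer: 2


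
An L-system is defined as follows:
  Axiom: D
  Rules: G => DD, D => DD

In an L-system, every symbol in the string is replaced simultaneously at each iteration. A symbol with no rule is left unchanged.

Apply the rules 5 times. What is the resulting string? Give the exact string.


Answer: DDDDDDDDDDDDDDDDDDDDDDDDDDDDDDDD

Derivation:
Step 0: D
Step 1: DD
Step 2: DDDD
Step 3: DDDDDDDD
Step 4: DDDDDDDDDDDDDDDD
Step 5: DDDDDDDDDDDDDDDDDDDDDDDDDDDDDDDD


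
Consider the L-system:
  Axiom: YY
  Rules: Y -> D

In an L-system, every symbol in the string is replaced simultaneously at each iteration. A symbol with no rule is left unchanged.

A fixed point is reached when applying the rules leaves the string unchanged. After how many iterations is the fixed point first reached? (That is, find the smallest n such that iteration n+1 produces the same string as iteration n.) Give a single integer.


Answer: 1

Derivation:
Step 0: YY
Step 1: DD
Step 2: DD  (unchanged — fixed point at step 1)


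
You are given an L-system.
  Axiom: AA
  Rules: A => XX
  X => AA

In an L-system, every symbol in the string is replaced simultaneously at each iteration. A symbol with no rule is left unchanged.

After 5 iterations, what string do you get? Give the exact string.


Answer: XXXXXXXXXXXXXXXXXXXXXXXXXXXXXXXXXXXXXXXXXXXXXXXXXXXXXXXXXXXXXXXX

Derivation:
Step 0: AA
Step 1: XXXX
Step 2: AAAAAAAA
Step 3: XXXXXXXXXXXXXXXX
Step 4: AAAAAAAAAAAAAAAAAAAAAAAAAAAAAAAA
Step 5: XXXXXXXXXXXXXXXXXXXXXXXXXXXXXXXXXXXXXXXXXXXXXXXXXXXXXXXXXXXXXXXX


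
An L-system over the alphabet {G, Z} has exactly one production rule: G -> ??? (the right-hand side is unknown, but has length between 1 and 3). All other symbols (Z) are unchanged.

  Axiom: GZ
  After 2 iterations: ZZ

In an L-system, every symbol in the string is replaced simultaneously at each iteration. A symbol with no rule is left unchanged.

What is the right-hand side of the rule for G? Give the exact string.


Trying G -> Z:
  Step 0: GZ
  Step 1: ZZ
  Step 2: ZZ
Matches the given result.

Answer: Z


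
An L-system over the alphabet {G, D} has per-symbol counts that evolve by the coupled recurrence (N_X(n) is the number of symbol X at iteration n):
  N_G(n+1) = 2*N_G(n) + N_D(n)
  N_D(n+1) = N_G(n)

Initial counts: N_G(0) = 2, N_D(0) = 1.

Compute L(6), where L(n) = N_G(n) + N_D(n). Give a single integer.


Step 0: N_G=2, N_D=1, L=3
Step 1: N_G=5, N_D=2, L=7
Step 2: N_G=12, N_D=5, L=17
Step 3: N_G=29, N_D=12, L=41
Step 4: N_G=70, N_D=29, L=99
Step 5: N_G=169, N_D=70, L=239
Step 6: N_G=408, N_D=169, L=577

Answer: 577


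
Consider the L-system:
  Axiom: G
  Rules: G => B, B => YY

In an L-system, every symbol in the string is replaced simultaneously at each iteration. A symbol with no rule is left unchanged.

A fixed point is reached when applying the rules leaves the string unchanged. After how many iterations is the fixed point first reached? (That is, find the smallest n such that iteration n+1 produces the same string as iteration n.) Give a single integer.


Answer: 2

Derivation:
Step 0: G
Step 1: B
Step 2: YY
Step 3: YY  (unchanged — fixed point at step 2)


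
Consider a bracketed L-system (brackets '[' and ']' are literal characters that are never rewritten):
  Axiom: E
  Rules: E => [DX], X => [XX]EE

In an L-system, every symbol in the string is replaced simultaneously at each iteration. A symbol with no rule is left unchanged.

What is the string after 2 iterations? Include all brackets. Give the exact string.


Answer: [D[XX]EE]

Derivation:
Step 0: E
Step 1: [DX]
Step 2: [D[XX]EE]


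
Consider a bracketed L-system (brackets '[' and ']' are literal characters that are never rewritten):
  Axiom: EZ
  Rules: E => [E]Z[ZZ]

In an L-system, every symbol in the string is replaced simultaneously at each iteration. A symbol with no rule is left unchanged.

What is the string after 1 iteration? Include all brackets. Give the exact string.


Answer: [E]Z[ZZ]Z

Derivation:
Step 0: EZ
Step 1: [E]Z[ZZ]Z


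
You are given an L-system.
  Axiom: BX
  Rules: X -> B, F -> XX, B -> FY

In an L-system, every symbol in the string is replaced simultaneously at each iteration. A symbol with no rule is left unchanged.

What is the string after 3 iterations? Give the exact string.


Step 0: BX
Step 1: FYB
Step 2: XXYFY
Step 3: BBYXXY

Answer: BBYXXY


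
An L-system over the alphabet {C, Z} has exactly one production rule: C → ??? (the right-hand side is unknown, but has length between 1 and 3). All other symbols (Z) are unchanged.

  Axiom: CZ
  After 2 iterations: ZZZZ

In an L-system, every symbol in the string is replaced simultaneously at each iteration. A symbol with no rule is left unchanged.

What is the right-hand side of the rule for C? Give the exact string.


Trying C → ZZZ:
  Step 0: CZ
  Step 1: ZZZZ
  Step 2: ZZZZ
Matches the given result.

Answer: ZZZ


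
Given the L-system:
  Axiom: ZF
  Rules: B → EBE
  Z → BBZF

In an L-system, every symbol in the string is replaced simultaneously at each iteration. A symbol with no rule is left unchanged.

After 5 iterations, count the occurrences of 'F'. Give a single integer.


Answer: 6

Derivation:
Step 0: ZF  (1 'F')
Step 1: BBZFF  (2 'F')
Step 2: EBEEBEBBZFFF  (3 'F')
Step 3: EEBEEEEBEEEBEEBEBBZFFFF  (4 'F')
Step 4: EEEBEEEEEEBEEEEEBEEEEBEEEBEEBEBBZFFFFF  (5 'F')
Step 5: EEEEBEEEEEEEEBEEEEEEEBEEEEEEBEEEEEBEEEEBEEEBEEBEBBZFFFFFF  (6 'F')


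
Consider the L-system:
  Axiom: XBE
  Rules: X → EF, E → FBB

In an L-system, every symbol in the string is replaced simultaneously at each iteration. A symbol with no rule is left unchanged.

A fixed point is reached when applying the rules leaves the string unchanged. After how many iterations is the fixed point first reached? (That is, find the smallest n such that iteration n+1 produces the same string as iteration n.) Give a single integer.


Answer: 2

Derivation:
Step 0: XBE
Step 1: EFBFBB
Step 2: FBBFBFBB
Step 3: FBBFBFBB  (unchanged — fixed point at step 2)


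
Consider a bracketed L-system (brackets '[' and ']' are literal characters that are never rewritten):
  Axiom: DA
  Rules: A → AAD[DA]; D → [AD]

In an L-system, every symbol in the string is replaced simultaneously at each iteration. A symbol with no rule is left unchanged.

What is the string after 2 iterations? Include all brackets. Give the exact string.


Answer: [AAD[DA][AD]]AAD[DA]AAD[DA][AD][[AD]AAD[DA]]

Derivation:
Step 0: DA
Step 1: [AD]AAD[DA]
Step 2: [AAD[DA][AD]]AAD[DA]AAD[DA][AD][[AD]AAD[DA]]


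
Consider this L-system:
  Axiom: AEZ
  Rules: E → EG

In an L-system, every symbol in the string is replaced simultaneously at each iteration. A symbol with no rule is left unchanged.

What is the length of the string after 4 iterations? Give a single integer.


Answer: 7

Derivation:
Step 0: length = 3
Step 1: length = 4
Step 2: length = 5
Step 3: length = 6
Step 4: length = 7


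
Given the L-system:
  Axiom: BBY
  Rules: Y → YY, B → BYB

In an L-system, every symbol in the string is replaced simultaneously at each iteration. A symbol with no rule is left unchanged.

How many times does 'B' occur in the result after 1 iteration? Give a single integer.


Answer: 4

Derivation:
Step 0: BBY  (2 'B')
Step 1: BYBBYBYY  (4 'B')


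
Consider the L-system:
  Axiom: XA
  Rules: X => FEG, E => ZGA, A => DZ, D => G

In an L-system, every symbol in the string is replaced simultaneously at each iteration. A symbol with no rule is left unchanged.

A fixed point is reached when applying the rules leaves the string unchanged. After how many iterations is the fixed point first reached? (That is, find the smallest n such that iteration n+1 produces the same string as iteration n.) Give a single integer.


Step 0: XA
Step 1: FEGDZ
Step 2: FZGAGGZ
Step 3: FZGDZGGZ
Step 4: FZGGZGGZ
Step 5: FZGGZGGZ  (unchanged — fixed point at step 4)

Answer: 4


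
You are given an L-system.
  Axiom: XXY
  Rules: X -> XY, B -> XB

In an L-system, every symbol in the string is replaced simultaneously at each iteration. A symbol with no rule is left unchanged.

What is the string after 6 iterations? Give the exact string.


Answer: XYYYYYYXYYYYYYY

Derivation:
Step 0: XXY
Step 1: XYXYY
Step 2: XYYXYYY
Step 3: XYYYXYYYY
Step 4: XYYYYXYYYYY
Step 5: XYYYYYXYYYYYY
Step 6: XYYYYYYXYYYYYYY


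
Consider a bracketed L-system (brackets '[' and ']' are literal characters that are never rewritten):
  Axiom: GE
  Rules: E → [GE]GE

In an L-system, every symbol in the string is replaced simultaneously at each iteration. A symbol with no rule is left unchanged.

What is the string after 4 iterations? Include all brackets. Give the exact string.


Step 0: GE
Step 1: G[GE]GE
Step 2: G[G[GE]GE]G[GE]GE
Step 3: G[G[G[GE]GE]G[GE]GE]G[G[GE]GE]G[GE]GE
Step 4: G[G[G[G[GE]GE]G[GE]GE]G[G[GE]GE]G[GE]GE]G[G[G[GE]GE]G[GE]GE]G[G[GE]GE]G[GE]GE

Answer: G[G[G[G[GE]GE]G[GE]GE]G[G[GE]GE]G[GE]GE]G[G[G[GE]GE]G[GE]GE]G[G[GE]GE]G[GE]GE


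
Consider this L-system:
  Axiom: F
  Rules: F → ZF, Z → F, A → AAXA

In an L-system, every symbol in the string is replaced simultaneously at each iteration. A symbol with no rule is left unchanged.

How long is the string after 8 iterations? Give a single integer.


Answer: 55

Derivation:
Step 0: length = 1
Step 1: length = 2
Step 2: length = 3
Step 3: length = 5
Step 4: length = 8
Step 5: length = 13
Step 6: length = 21
Step 7: length = 34
Step 8: length = 55


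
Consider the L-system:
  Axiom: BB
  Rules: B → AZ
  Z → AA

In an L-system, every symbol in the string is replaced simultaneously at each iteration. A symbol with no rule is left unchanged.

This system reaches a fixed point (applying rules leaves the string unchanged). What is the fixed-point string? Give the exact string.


Answer: AAAAAA

Derivation:
Step 0: BB
Step 1: AZAZ
Step 2: AAAAAA
Step 3: AAAAAA  (unchanged — fixed point at step 2)


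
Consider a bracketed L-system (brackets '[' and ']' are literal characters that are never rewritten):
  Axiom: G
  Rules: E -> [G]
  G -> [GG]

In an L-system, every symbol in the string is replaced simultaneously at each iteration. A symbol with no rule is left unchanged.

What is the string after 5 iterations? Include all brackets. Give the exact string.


Answer: [[[[[GG][GG]][[GG][GG]]][[[GG][GG]][[GG][GG]]]][[[[GG][GG]][[GG][GG]]][[[GG][GG]][[GG][GG]]]]]

Derivation:
Step 0: G
Step 1: [GG]
Step 2: [[GG][GG]]
Step 3: [[[GG][GG]][[GG][GG]]]
Step 4: [[[[GG][GG]][[GG][GG]]][[[GG][GG]][[GG][GG]]]]
Step 5: [[[[[GG][GG]][[GG][GG]]][[[GG][GG]][[GG][GG]]]][[[[GG][GG]][[GG][GG]]][[[GG][GG]][[GG][GG]]]]]


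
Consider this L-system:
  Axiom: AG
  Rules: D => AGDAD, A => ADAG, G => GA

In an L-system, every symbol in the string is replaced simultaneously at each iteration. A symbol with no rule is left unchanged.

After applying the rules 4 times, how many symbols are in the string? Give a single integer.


Answer: 286

Derivation:
Step 0: length = 2
Step 1: length = 6
Step 2: length = 21
Step 3: length = 77
Step 4: length = 286


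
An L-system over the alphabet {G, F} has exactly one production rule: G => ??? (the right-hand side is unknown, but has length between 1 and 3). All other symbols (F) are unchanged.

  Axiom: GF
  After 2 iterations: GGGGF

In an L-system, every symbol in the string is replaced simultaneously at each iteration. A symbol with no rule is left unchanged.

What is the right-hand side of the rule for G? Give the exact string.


Answer: GG

Derivation:
Trying G => GG:
  Step 0: GF
  Step 1: GGF
  Step 2: GGGGF
Matches the given result.


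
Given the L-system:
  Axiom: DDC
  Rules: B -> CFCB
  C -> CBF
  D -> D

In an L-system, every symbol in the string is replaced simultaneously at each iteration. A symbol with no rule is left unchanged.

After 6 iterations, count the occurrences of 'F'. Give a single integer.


Answer: 119

Derivation:
Step 0: DDC  (0 'F')
Step 1: DDCBF  (1 'F')
Step 2: DDCBFCFCBF  (3 'F')
Step 3: DDCBFCFCBFCBFFCBFCFCBF  (8 'F')
Step 4: DDCBFCFCBFCBFFCBFCFCBFCBFCFCBFFCBFCFCBFCBFFCBFCFCBF  (20 'F')
Step 5: DDCBFCFCBFCBFFCBFCFCBFCBFCFCBFFCBFCFCBFCBFFCBFCFCBFCBFCFCBFCBFFCBFCFCBFFCBFCFCBFCBFFCBFCFCBFCBFCFCBFFCBFCFCBFCBFFCBFCFCBF  (49 'F')
Step 6: DDCBFCFCBFCBFFCBFCFCBFCBFCFCBFFCBFCFCBFCBFFCBFCFCBFCBFCFCBFCBFFCBFCFCBFFCBFCFCBFCBFFCBFCFCBFCBFCFCBFFCBFCFCBFCBFFCBFCFCBFCBFCFCBFCBFFCBFCFCBFCBFCFCBFFCBFCFCBFCBFFCBFCFCBFFCBFCFCBFCBFFCBFCFCBFCBFCFCBFFCBFCFCBFCBFFCBFCFCBFCBFCFCBFCBFFCBFCFCBFFCBFCFCBFCBFFCBFCFCBFCBFCFCBFFCBFCFCBFCBFFCBFCFCBF  (119 'F')


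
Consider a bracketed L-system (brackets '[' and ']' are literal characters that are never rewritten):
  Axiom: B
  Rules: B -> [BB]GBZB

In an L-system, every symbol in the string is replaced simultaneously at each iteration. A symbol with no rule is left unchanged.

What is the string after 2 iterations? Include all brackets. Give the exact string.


Answer: [[BB]GBZB[BB]GBZB]G[BB]GBZBZ[BB]GBZB

Derivation:
Step 0: B
Step 1: [BB]GBZB
Step 2: [[BB]GBZB[BB]GBZB]G[BB]GBZBZ[BB]GBZB


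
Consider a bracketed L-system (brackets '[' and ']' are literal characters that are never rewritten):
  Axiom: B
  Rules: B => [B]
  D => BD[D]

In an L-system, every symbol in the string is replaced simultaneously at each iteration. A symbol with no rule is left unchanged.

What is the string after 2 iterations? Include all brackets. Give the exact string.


Step 0: B
Step 1: [B]
Step 2: [[B]]

Answer: [[B]]


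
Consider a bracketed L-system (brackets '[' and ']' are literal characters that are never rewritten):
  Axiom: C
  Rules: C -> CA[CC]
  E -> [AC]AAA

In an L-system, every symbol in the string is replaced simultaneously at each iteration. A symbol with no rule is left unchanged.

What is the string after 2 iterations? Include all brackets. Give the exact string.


Answer: CA[CC]A[CA[CC]CA[CC]]

Derivation:
Step 0: C
Step 1: CA[CC]
Step 2: CA[CC]A[CA[CC]CA[CC]]


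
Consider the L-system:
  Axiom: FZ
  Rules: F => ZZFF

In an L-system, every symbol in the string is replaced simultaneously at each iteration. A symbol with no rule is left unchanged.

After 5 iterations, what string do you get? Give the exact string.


Answer: ZZZZZZZZZZFFZZFFZZZZFFZZFFZZZZZZFFZZFFZZZZFFZZFFZZZZZZZZFFZZFFZZZZFFZZFFZZZZZZFFZZFFZZZZFFZZFFZ

Derivation:
Step 0: FZ
Step 1: ZZFFZ
Step 2: ZZZZFFZZFFZ
Step 3: ZZZZZZFFZZFFZZZZFFZZFFZ
Step 4: ZZZZZZZZFFZZFFZZZZFFZZFFZZZZZZFFZZFFZZZZFFZZFFZ
Step 5: ZZZZZZZZZZFFZZFFZZZZFFZZFFZZZZZZFFZZFFZZZZFFZZFFZZZZZZZZFFZZFFZZZZFFZZFFZZZZZZFFZZFFZZZZFFZZFFZ


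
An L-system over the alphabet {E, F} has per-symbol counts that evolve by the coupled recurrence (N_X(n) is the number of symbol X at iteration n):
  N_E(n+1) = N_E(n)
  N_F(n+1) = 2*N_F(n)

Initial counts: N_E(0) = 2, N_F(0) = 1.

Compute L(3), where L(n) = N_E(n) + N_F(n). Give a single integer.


Step 0: N_E=2, N_F=1, L=3
Step 1: N_E=2, N_F=2, L=4
Step 2: N_E=2, N_F=4, L=6
Step 3: N_E=2, N_F=8, L=10

Answer: 10


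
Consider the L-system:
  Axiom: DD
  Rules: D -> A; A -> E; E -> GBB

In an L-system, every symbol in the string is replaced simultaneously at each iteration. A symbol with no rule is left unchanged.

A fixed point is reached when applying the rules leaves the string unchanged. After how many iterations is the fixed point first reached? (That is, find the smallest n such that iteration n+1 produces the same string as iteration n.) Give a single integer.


Answer: 3

Derivation:
Step 0: DD
Step 1: AA
Step 2: EE
Step 3: GBBGBB
Step 4: GBBGBB  (unchanged — fixed point at step 3)


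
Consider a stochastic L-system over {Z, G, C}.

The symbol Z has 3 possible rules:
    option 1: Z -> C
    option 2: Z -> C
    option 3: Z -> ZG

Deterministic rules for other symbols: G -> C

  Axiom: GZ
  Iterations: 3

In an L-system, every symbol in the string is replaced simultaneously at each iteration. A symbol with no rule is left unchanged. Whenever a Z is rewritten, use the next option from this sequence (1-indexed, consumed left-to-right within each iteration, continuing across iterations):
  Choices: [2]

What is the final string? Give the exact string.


Step 0: GZ
Step 1: CC  (used choices [2])
Step 2: CC  (used choices [])
Step 3: CC  (used choices [])

Answer: CC


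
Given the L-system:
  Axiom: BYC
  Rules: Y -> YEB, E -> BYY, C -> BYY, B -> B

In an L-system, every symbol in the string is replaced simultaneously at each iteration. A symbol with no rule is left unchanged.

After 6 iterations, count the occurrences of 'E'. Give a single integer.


Answer: 43

Derivation:
Step 0: BYC  (0 'E')
Step 1: BYEBBYY  (1 'E')
Step 2: BYEBBYYBBYEBYEB  (3 'E')
Step 3: BYEBBYYBBYEBYEBBBYEBBYYBYEBBYYB  (5 'E')
Step 4: BYEBBYYBBYEBYEBBBYEBBYYBYEBBYYBBBYEBBYYBBYEBYEBBYEBBYYBBYEBYEBB  (11 'E')
Step 5: BYEBBYYBBYEBYEBBBYEBBYYBYEBBYYBBBYEBBYYBBYEBYEBBYEBBYYBBYEBYEBBBBYEBBYYBBYEBYEBBBYEBBYYBYEBBYYBBYEBBYYBBYEBYEBBBYEBBYYBYEBBYYBB  (21 'E')
Step 6: BYEBBYYBBYEBYEBBBYEBBYYBYEBBYYBBBYEBBYYBBYEBYEBBYEBBYYBBYEBYEBBBBYEBBYYBBYEBYEBBBYEBBYYBYEBBYYBBYEBBYYBBYEBYEBBBYEBBYYBYEBBYYBBBBYEBBYYBBYEBYEBBBYEBBYYBYEBBYYBBBYEBBYYBBYEBYEBBYEBBYYBBYEBYEBBBYEBBYYBBYEBYEBBBYEBBYYBYEBBYYBBBYEBBYYBBYEBYEBBYEBBYYBBYEBYEBBB  (43 'E')


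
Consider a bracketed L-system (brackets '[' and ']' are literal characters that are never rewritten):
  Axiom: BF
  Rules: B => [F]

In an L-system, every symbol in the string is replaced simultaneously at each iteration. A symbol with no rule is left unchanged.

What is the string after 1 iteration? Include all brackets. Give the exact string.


Step 0: BF
Step 1: [F]F

Answer: [F]F


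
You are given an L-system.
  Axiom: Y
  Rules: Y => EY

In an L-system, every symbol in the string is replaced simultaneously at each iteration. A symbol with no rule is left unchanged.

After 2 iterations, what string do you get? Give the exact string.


Step 0: Y
Step 1: EY
Step 2: EEY

Answer: EEY


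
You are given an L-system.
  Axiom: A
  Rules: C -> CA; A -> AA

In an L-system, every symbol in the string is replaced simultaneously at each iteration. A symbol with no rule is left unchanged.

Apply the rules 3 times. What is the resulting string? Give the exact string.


Answer: AAAAAAAA

Derivation:
Step 0: A
Step 1: AA
Step 2: AAAA
Step 3: AAAAAAAA


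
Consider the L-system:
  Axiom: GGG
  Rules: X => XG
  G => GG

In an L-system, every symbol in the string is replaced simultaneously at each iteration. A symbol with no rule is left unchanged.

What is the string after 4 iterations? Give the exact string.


Step 0: GGG
Step 1: GGGGGG
Step 2: GGGGGGGGGGGG
Step 3: GGGGGGGGGGGGGGGGGGGGGGGG
Step 4: GGGGGGGGGGGGGGGGGGGGGGGGGGGGGGGGGGGGGGGGGGGGGGGG

Answer: GGGGGGGGGGGGGGGGGGGGGGGGGGGGGGGGGGGGGGGGGGGGGGGG


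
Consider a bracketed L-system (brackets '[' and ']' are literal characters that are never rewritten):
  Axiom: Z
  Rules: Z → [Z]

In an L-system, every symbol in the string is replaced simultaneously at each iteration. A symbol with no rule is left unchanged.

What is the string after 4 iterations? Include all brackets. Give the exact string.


Answer: [[[[Z]]]]

Derivation:
Step 0: Z
Step 1: [Z]
Step 2: [[Z]]
Step 3: [[[Z]]]
Step 4: [[[[Z]]]]


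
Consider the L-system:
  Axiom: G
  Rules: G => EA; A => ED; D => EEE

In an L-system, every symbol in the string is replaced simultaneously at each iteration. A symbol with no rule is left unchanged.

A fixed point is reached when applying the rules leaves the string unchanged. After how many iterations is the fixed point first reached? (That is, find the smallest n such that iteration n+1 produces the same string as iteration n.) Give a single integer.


Step 0: G
Step 1: EA
Step 2: EED
Step 3: EEEEE
Step 4: EEEEE  (unchanged — fixed point at step 3)

Answer: 3


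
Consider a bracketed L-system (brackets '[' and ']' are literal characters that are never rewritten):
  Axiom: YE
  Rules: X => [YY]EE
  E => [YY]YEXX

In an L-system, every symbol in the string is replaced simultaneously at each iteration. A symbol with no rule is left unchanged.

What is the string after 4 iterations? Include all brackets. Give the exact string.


Answer: Y[YY]Y[YY]Y[YY]Y[YY]YEXX[YY]EE[YY]EE[YY][YY]YEXX[YY]YEXX[YY][YY]YEXX[YY]YEXX[YY][YY]Y[YY]YEXX[YY]EE[YY]EE[YY]Y[YY]YEXX[YY]EE[YY]EE[YY][YY]Y[YY]YEXX[YY]EE[YY]EE[YY]Y[YY]YEXX[YY]EE[YY]EE

Derivation:
Step 0: YE
Step 1: Y[YY]YEXX
Step 2: Y[YY]Y[YY]YEXX[YY]EE[YY]EE
Step 3: Y[YY]Y[YY]Y[YY]YEXX[YY]EE[YY]EE[YY][YY]YEXX[YY]YEXX[YY][YY]YEXX[YY]YEXX
Step 4: Y[YY]Y[YY]Y[YY]Y[YY]YEXX[YY]EE[YY]EE[YY][YY]YEXX[YY]YEXX[YY][YY]YEXX[YY]YEXX[YY][YY]Y[YY]YEXX[YY]EE[YY]EE[YY]Y[YY]YEXX[YY]EE[YY]EE[YY][YY]Y[YY]YEXX[YY]EE[YY]EE[YY]Y[YY]YEXX[YY]EE[YY]EE


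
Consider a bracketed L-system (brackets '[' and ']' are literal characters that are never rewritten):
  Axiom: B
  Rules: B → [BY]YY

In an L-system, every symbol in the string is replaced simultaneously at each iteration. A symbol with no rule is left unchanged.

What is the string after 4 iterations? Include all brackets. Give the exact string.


Step 0: B
Step 1: [BY]YY
Step 2: [[BY]YYY]YY
Step 3: [[[BY]YYY]YYY]YY
Step 4: [[[[BY]YYY]YYY]YYY]YY

Answer: [[[[BY]YYY]YYY]YYY]YY


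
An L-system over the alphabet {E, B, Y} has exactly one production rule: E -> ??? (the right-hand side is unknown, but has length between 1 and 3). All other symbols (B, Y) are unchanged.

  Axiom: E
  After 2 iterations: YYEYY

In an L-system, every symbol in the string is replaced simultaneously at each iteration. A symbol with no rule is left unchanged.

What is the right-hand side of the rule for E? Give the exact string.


Trying E -> YEY:
  Step 0: E
  Step 1: YEY
  Step 2: YYEYY
Matches the given result.

Answer: YEY


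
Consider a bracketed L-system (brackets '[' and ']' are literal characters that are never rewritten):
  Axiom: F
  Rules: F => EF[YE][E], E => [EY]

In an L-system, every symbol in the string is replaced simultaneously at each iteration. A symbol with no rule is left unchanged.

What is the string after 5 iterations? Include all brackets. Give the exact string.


Step 0: F
Step 1: EF[YE][E]
Step 2: [EY]EF[YE][E][Y[EY]][[EY]]
Step 3: [[EY]Y][EY]EF[YE][E][Y[EY]][[EY]][Y[[EY]Y]][[[EY]Y]]
Step 4: [[[EY]Y]Y][[EY]Y][EY]EF[YE][E][Y[EY]][[EY]][Y[[EY]Y]][[[EY]Y]][Y[[[EY]Y]Y]][[[[EY]Y]Y]]
Step 5: [[[[EY]Y]Y]Y][[[EY]Y]Y][[EY]Y][EY]EF[YE][E][Y[EY]][[EY]][Y[[EY]Y]][[[EY]Y]][Y[[[EY]Y]Y]][[[[EY]Y]Y]][Y[[[[EY]Y]Y]Y]][[[[[EY]Y]Y]Y]]

Answer: [[[[EY]Y]Y]Y][[[EY]Y]Y][[EY]Y][EY]EF[YE][E][Y[EY]][[EY]][Y[[EY]Y]][[[EY]Y]][Y[[[EY]Y]Y]][[[[EY]Y]Y]][Y[[[[EY]Y]Y]Y]][[[[[EY]Y]Y]Y]]


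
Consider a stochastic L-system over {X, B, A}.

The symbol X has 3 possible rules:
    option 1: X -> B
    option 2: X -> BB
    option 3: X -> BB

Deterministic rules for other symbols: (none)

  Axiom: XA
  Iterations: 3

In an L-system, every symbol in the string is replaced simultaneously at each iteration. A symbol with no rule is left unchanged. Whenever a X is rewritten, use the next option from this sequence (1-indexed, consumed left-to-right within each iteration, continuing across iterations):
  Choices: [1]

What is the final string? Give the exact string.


Step 0: XA
Step 1: BA  (used choices [1])
Step 2: BA  (used choices [])
Step 3: BA  (used choices [])

Answer: BA


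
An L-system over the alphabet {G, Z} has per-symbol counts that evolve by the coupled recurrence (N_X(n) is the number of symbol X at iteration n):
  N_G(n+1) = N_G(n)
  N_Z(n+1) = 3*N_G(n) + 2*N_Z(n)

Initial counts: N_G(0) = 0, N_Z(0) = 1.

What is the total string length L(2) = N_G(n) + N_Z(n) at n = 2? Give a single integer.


Answer: 4

Derivation:
Step 0: N_G=0, N_Z=1, L=1
Step 1: N_G=0, N_Z=2, L=2
Step 2: N_G=0, N_Z=4, L=4


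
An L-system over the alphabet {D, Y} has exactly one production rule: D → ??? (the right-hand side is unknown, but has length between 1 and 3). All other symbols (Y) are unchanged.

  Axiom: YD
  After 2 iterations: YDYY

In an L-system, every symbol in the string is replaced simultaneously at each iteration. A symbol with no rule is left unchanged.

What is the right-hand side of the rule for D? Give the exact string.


Answer: DY

Derivation:
Trying D → DY:
  Step 0: YD
  Step 1: YDY
  Step 2: YDYY
Matches the given result.


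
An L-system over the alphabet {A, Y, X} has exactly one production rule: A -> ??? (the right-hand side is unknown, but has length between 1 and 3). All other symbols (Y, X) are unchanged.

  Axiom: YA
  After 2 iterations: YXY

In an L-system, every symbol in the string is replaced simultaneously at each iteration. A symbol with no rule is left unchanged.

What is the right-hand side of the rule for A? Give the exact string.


Trying A -> XY:
  Step 0: YA
  Step 1: YXY
  Step 2: YXY
Matches the given result.

Answer: XY


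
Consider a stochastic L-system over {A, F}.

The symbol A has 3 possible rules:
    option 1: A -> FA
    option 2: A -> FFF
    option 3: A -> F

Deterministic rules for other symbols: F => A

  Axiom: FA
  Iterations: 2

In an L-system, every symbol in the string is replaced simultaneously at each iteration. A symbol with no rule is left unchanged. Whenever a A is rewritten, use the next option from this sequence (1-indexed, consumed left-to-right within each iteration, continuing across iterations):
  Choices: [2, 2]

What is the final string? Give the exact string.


Answer: FFFAAA

Derivation:
Step 0: FA
Step 1: AFFF  (used choices [2])
Step 2: FFFAAA  (used choices [2])


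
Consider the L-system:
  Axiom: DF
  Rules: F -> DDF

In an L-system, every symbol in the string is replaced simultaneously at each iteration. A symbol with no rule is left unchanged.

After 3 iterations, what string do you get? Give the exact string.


Step 0: DF
Step 1: DDDF
Step 2: DDDDDF
Step 3: DDDDDDDF

Answer: DDDDDDDF


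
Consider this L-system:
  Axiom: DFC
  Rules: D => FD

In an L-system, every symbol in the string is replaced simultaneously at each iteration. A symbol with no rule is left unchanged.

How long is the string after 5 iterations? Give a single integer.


Answer: 8

Derivation:
Step 0: length = 3
Step 1: length = 4
Step 2: length = 5
Step 3: length = 6
Step 4: length = 7
Step 5: length = 8


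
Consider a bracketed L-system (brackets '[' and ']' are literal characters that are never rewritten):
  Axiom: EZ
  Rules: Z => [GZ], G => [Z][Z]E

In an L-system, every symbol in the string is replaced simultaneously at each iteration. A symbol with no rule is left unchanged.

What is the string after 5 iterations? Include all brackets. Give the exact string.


Answer: E[[[[[GZ]][[GZ]]E[[Z][Z]E[GZ]]]][[[[GZ]][[GZ]]E[[Z][Z]E[GZ]]]]E[[[[Z][Z]E[GZ]]][[[Z][Z]E[GZ]]]E[[[GZ]][[GZ]]E[[Z][Z]E[GZ]]]]]

Derivation:
Step 0: EZ
Step 1: E[GZ]
Step 2: E[[Z][Z]E[GZ]]
Step 3: E[[[GZ]][[GZ]]E[[Z][Z]E[GZ]]]
Step 4: E[[[[Z][Z]E[GZ]]][[[Z][Z]E[GZ]]]E[[[GZ]][[GZ]]E[[Z][Z]E[GZ]]]]
Step 5: E[[[[[GZ]][[GZ]]E[[Z][Z]E[GZ]]]][[[[GZ]][[GZ]]E[[Z][Z]E[GZ]]]]E[[[[Z][Z]E[GZ]]][[[Z][Z]E[GZ]]]E[[[GZ]][[GZ]]E[[Z][Z]E[GZ]]]]]


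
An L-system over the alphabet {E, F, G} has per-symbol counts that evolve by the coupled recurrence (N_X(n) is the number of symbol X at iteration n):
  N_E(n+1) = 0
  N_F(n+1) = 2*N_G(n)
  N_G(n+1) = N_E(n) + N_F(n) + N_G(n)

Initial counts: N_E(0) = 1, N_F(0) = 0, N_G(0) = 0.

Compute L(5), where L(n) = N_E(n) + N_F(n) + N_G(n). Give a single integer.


Step 0: N_E=1, N_F=0, N_G=0, L=1
Step 1: N_E=0, N_F=0, N_G=1, L=1
Step 2: N_E=0, N_F=2, N_G=1, L=3
Step 3: N_E=0, N_F=2, N_G=3, L=5
Step 4: N_E=0, N_F=6, N_G=5, L=11
Step 5: N_E=0, N_F=10, N_G=11, L=21

Answer: 21


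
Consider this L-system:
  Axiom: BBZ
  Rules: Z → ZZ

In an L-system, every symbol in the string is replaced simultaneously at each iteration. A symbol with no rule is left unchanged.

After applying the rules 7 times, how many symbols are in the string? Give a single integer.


Step 0: length = 3
Step 1: length = 4
Step 2: length = 6
Step 3: length = 10
Step 4: length = 18
Step 5: length = 34
Step 6: length = 66
Step 7: length = 130

Answer: 130


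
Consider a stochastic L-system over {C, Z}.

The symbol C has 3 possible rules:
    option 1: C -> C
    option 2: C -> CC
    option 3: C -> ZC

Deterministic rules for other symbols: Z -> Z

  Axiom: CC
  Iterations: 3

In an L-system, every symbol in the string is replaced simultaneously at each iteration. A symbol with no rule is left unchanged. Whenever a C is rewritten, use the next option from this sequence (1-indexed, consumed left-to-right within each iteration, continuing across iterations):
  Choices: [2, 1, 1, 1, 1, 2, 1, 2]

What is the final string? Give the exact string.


Answer: CCCCC

Derivation:
Step 0: CC
Step 1: CCC  (used choices [2, 1])
Step 2: CCC  (used choices [1, 1, 1])
Step 3: CCCCC  (used choices [2, 1, 2])


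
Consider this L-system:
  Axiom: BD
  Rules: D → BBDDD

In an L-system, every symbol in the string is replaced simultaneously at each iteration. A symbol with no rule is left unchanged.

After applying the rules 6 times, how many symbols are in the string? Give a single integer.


Answer: 1458

Derivation:
Step 0: length = 2
Step 1: length = 6
Step 2: length = 18
Step 3: length = 54
Step 4: length = 162
Step 5: length = 486
Step 6: length = 1458


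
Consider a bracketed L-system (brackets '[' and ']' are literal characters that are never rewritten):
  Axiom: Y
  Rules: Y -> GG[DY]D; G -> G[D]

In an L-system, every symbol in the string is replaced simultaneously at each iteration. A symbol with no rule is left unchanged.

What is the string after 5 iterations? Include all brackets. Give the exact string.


Answer: G[D][D][D][D]G[D][D][D][D][DG[D][D][D]G[D][D][D][DG[D][D]G[D][D][DG[D]G[D][DGG[DY]D]D]D]D]D

Derivation:
Step 0: Y
Step 1: GG[DY]D
Step 2: G[D]G[D][DGG[DY]D]D
Step 3: G[D][D]G[D][D][DG[D]G[D][DGG[DY]D]D]D
Step 4: G[D][D][D]G[D][D][D][DG[D][D]G[D][D][DG[D]G[D][DGG[DY]D]D]D]D
Step 5: G[D][D][D][D]G[D][D][D][D][DG[D][D][D]G[D][D][D][DG[D][D]G[D][D][DG[D]G[D][DGG[DY]D]D]D]D]D


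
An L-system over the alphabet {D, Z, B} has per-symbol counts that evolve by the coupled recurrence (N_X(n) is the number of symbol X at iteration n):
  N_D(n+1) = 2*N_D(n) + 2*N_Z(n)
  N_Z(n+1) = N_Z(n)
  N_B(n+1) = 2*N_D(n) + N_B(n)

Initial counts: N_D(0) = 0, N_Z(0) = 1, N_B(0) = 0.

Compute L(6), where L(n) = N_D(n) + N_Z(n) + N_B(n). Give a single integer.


Step 0: N_D=0, N_Z=1, N_B=0, L=1
Step 1: N_D=2, N_Z=1, N_B=0, L=3
Step 2: N_D=6, N_Z=1, N_B=4, L=11
Step 3: N_D=14, N_Z=1, N_B=16, L=31
Step 4: N_D=30, N_Z=1, N_B=44, L=75
Step 5: N_D=62, N_Z=1, N_B=104, L=167
Step 6: N_D=126, N_Z=1, N_B=228, L=355

Answer: 355


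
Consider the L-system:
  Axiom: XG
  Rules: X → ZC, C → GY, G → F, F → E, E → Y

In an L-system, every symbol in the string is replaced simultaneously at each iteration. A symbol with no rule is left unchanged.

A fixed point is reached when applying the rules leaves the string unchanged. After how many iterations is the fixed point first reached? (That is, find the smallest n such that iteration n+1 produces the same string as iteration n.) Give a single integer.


Answer: 5

Derivation:
Step 0: XG
Step 1: ZCF
Step 2: ZGYE
Step 3: ZFYY
Step 4: ZEYY
Step 5: ZYYY
Step 6: ZYYY  (unchanged — fixed point at step 5)


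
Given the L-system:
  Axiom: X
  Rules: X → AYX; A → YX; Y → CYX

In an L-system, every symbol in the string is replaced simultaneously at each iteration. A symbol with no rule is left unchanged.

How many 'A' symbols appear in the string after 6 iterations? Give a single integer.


Answer: 41

Derivation:
Step 0: X  (0 'A')
Step 1: AYX  (1 'A')
Step 2: YXCYXAYX  (1 'A')
Step 3: CYXAYXCCYXAYXYXCYXAYX  (3 'A')
Step 4: CCYXAYXYXCYXAYXCCCYXAYXYXCYXAYXCYXAYXCCYXAYXYXCYXAYX  (7 'A')
Step 5: CCCYXAYXYXCYXAYXCYXAYXCCYXAYXYXCYXAYXCCCCYXAYXYXCYXAYXCYXAYXCCYXAYXYXCYXAYXCCYXAYXYXCYXAYXCCCYXAYXYXCYXAYXCYXAYXCCYXAYXYXCYXAYX  (17 'A')
Step 6: CCCCYXAYXYXCYXAYXCYXAYXCCYXAYXYXCYXAYXCCYXAYXYXCYXAYXCCCYXAYXYXCYXAYXCYXAYXCCYXAYXYXCYXAYXCCCCCYXAYXYXCYXAYXCYXAYXCCYXAYXYXCYXAYXCCYXAYXYXCYXAYXCCCYXAYXYXCYXAYXCYXAYXCCYXAYXYXCYXAYXCCCYXAYXYXCYXAYXCYXAYXCCYXAYXYXCYXAYXCCCCYXAYXYXCYXAYXCYXAYXCCYXAYXYXCYXAYXCCYXAYXYXCYXAYXCCCYXAYXYXCYXAYXCYXAYXCCYXAYXYXCYXAYX  (41 'A')


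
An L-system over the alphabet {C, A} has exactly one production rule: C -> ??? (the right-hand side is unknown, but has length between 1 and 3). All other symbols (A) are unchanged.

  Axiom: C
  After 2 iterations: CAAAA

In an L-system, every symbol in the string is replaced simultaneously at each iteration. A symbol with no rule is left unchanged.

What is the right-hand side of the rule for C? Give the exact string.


Trying C -> CAA:
  Step 0: C
  Step 1: CAA
  Step 2: CAAAA
Matches the given result.

Answer: CAA


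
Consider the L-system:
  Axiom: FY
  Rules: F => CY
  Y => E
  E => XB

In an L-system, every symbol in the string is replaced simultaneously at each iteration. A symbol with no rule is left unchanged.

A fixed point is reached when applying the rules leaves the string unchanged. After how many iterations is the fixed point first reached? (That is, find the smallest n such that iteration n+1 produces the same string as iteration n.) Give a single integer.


Step 0: FY
Step 1: CYE
Step 2: CEXB
Step 3: CXBXB
Step 4: CXBXB  (unchanged — fixed point at step 3)

Answer: 3


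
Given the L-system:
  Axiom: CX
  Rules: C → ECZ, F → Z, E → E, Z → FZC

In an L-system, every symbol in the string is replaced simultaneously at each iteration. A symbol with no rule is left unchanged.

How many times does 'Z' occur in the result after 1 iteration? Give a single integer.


Step 0: CX  (0 'Z')
Step 1: ECZX  (1 'Z')

Answer: 1


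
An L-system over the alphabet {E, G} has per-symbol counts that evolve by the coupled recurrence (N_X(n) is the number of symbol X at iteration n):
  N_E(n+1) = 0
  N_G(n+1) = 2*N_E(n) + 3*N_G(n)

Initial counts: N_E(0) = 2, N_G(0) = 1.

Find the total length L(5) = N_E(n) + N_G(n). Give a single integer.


Step 0: N_E=2, N_G=1, L=3
Step 1: N_E=0, N_G=7, L=7
Step 2: N_E=0, N_G=21, L=21
Step 3: N_E=0, N_G=63, L=63
Step 4: N_E=0, N_G=189, L=189
Step 5: N_E=0, N_G=567, L=567

Answer: 567


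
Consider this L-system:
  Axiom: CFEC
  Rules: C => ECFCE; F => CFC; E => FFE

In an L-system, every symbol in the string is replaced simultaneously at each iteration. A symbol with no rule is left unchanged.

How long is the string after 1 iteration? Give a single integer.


Step 0: length = 4
Step 1: length = 16

Answer: 16


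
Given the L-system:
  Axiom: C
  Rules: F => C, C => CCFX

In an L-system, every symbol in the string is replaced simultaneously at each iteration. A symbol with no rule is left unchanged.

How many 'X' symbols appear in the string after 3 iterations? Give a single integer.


Step 0: C  (0 'X')
Step 1: CCFX  (1 'X')
Step 2: CCFXCCFXCX  (3 'X')
Step 3: CCFXCCFXCXCCFXCCFXCXCCFXX  (8 'X')

Answer: 8
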